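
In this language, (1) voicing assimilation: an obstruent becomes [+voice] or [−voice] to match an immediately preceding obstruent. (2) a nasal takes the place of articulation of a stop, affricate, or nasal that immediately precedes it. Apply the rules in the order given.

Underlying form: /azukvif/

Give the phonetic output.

Rule 1: /v/ after /k/ (voiceless) → [f]
After rule 1: azukfif
Rule 2: no segment meets the rule's conditions; no change.

[azukfif]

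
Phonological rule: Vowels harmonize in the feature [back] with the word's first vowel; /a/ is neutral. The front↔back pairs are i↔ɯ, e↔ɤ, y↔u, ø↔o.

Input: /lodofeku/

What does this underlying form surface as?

[lodofɤku]

/e/ harmonizes with /o/ ([+back]) → [ɤ]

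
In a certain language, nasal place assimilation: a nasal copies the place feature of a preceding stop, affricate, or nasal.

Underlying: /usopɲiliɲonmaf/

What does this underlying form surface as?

/ɲ/ after /p/ (labial) → [m]
/m/ after /n/ (alveolar) → [n]

[usopmiliɲonnaf]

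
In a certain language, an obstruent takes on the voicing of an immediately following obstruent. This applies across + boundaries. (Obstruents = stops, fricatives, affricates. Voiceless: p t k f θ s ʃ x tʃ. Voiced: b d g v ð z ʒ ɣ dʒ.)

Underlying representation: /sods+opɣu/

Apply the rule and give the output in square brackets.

/d/ before /s/ (voiceless) → [t]
/p/ before /ɣ/ (voiced) → [b]

[sots+obɣu]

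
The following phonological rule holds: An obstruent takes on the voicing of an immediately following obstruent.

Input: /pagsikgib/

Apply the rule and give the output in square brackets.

[paksiggib]

/g/ before /s/ (voiceless) → [k]
/k/ before /g/ (voiced) → [g]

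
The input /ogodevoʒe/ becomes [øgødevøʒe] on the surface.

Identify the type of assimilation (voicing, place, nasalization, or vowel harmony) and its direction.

vowel harmony, regressive

/o/→[ø] /o/→[ø] /o/→[ø].
Vowels agree with the last vowel, so the harmony is regressive.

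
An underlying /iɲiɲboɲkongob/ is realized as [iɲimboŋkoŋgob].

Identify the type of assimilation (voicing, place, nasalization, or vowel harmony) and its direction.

place assimilation, regressive

/ɲ/→[m] /ɲ/→[ŋ] /n/→[ŋ].
Each target copies a feature from the following segment, so the direction is regressive.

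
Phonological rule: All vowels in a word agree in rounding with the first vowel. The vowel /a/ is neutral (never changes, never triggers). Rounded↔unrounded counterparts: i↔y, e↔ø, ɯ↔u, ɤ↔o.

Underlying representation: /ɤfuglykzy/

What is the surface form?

[ɤfɯglikzi]

/u/ harmonizes with /ɤ/ ([-round]) → [ɯ]
/y/ harmonizes with /ɤ/ ([-round]) → [i]
/y/ harmonizes with /ɤ/ ([-round]) → [i]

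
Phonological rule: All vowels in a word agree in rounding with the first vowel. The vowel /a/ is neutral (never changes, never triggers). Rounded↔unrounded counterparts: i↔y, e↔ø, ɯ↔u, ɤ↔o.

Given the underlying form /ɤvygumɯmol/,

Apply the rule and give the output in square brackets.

[ɤvigɯmɯmɤl]

/y/ harmonizes with /ɤ/ ([-round]) → [i]
/u/ harmonizes with /ɤ/ ([-round]) → [ɯ]
/o/ harmonizes with /ɤ/ ([-round]) → [ɤ]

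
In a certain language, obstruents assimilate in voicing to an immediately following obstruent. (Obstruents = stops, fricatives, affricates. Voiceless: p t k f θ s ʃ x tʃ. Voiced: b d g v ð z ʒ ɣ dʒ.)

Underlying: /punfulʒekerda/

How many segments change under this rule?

0

No segment meets the rule's conditions.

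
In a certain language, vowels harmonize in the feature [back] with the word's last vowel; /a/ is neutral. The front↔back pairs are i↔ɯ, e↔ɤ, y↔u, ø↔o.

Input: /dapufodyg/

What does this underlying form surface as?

[dapyfødyg]

/u/ harmonizes with /y/ ([-back]) → [y]
/o/ harmonizes with /y/ ([-back]) → [ø]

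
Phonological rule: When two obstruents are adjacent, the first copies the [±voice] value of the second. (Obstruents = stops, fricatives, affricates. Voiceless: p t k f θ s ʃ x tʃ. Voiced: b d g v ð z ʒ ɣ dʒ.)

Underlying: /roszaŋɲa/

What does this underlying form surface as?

[rozzaŋɲa]

/s/ before /z/ (voiced) → [z]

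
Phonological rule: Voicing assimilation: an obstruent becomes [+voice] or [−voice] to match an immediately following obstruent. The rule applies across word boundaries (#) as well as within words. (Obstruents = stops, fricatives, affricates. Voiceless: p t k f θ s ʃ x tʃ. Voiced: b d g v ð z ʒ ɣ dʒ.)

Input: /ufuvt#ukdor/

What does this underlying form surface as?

[ufuft#ugdor]

/v/ before /t/ (voiceless) → [f]
/k/ before /d/ (voiced) → [g]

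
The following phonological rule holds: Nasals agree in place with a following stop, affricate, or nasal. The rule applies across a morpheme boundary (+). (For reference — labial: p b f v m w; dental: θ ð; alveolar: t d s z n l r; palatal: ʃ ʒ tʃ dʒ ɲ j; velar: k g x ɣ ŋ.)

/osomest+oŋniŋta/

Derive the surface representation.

[osomest+onninta]

/ŋ/ before /n/ (alveolar) → [n]
/ŋ/ before /t/ (alveolar) → [n]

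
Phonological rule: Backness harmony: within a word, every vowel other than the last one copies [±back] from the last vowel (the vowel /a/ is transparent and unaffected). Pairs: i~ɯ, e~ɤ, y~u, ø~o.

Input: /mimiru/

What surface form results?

[mɯmɯru]

/i/ harmonizes with /u/ ([+back]) → [ɯ]
/i/ harmonizes with /u/ ([+back]) → [ɯ]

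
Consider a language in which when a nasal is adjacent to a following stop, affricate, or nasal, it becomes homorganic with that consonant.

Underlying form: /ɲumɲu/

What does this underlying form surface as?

[ɲuɲɲu]

/m/ before /ɲ/ (palatal) → [ɲ]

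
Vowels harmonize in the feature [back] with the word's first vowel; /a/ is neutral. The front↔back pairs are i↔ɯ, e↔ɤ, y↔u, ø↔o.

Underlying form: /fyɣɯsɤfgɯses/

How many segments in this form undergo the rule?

/ɯ/ harmonizes with /y/ ([-back]) → [i]
/ɤ/ harmonizes with /y/ ([-back]) → [e]
/ɯ/ harmonizes with /y/ ([-back]) → [i]
3 segments change.

3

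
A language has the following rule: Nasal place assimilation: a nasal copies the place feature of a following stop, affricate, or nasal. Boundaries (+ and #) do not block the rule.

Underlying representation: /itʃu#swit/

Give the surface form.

no segment meets the rule's conditions; no change.

[itʃu#swit]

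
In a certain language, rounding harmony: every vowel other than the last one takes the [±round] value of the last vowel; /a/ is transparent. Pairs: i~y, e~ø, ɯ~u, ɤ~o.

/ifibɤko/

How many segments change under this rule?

3

/i/ harmonizes with /o/ ([+round]) → [y]
/i/ harmonizes with /o/ ([+round]) → [y]
/ɤ/ harmonizes with /o/ ([+round]) → [o]
3 segments change.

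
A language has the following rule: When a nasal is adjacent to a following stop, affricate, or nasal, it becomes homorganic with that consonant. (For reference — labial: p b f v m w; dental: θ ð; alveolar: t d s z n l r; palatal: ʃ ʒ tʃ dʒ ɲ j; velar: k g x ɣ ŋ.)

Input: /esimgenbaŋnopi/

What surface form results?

/m/ before /g/ (velar) → [ŋ]
/n/ before /b/ (labial) → [m]
/ŋ/ before /n/ (alveolar) → [n]

[esiŋgembannopi]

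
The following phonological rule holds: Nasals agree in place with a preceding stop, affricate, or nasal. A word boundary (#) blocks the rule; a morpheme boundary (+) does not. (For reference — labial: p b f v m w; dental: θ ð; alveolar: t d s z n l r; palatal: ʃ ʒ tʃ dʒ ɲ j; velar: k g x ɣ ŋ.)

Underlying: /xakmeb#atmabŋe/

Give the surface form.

/m/ after /k/ (velar) → [ŋ]
/m/ after /t/ (alveolar) → [n]
/ŋ/ after /b/ (labial) → [m]

[xakŋeb#atnabme]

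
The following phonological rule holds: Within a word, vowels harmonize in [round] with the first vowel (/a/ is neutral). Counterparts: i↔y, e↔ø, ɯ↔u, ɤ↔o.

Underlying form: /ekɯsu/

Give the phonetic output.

/u/ harmonizes with /e/ ([-round]) → [ɯ]

[ekɯsɯ]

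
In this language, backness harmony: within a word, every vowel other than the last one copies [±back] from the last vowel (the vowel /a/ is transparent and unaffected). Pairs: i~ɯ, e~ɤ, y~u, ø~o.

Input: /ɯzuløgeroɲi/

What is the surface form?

[izyløgerøɲi]

/ɯ/ harmonizes with /i/ ([-back]) → [i]
/u/ harmonizes with /i/ ([-back]) → [y]
/o/ harmonizes with /i/ ([-back]) → [ø]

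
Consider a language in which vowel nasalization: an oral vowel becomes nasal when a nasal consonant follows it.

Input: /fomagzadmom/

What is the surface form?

[fõmagzadmõm]

/o/ before nasal /m/ → [õ]
/o/ before nasal /m/ → [õ]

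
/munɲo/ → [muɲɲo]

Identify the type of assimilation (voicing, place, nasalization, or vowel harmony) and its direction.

/n/→[ɲ].
Each target copies a feature from the following segment, so the direction is regressive.

place assimilation, regressive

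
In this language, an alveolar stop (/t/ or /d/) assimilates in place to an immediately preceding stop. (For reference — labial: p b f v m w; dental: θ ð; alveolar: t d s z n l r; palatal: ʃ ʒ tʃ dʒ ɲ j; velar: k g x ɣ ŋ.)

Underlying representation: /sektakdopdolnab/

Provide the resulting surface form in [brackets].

[sekkakgopbolnab]

/t/ after /k/ (velar) → [k]
/d/ after /k/ (velar) → [g]
/d/ after /p/ (labial) → [b]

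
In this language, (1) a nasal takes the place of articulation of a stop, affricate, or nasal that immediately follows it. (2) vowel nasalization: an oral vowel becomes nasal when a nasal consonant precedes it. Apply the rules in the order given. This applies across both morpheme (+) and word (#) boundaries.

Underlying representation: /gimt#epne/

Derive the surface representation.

[gint#epnẽ]

Rule 1: /m/ before /t/ (alveolar) → [n]
After rule 1: gint#epne
Rule 2: /e/ after nasal /n/ → [ẽ]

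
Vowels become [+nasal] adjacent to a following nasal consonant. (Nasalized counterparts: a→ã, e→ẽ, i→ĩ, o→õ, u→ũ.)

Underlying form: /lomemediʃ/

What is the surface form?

/o/ before nasal /m/ → [õ]
/e/ before nasal /m/ → [ẽ]

[lõmẽmediʃ]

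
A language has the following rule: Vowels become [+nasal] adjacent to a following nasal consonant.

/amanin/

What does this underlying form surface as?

[ãmãnĩn]

/a/ before nasal /m/ → [ã]
/a/ before nasal /n/ → [ã]
/i/ before nasal /n/ → [ĩ]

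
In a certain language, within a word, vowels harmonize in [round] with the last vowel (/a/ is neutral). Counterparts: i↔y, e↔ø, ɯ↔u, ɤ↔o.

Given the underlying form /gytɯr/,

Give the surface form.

[gitɯr]

/y/ harmonizes with /ɯ/ ([-round]) → [i]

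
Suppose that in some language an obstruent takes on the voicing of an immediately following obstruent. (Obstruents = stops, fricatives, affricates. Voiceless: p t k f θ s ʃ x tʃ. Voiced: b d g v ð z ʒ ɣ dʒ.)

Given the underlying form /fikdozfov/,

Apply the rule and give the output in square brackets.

[figdosfov]

/k/ before /d/ (voiced) → [g]
/z/ before /f/ (voiceless) → [s]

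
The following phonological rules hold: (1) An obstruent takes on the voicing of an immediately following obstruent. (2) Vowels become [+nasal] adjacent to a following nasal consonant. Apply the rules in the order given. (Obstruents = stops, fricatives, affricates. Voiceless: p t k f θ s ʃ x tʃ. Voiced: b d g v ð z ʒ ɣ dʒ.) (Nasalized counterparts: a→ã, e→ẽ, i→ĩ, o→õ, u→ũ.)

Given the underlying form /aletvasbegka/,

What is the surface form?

[aledvazbekka]

Rule 1: /t/ before /v/ (voiced) → [d]
Rule 1: /s/ before /b/ (voiced) → [z]
Rule 1: /g/ before /k/ (voiceless) → [k]
After rule 1: aledvazbekka
Rule 2: no segment meets the rule's conditions; no change.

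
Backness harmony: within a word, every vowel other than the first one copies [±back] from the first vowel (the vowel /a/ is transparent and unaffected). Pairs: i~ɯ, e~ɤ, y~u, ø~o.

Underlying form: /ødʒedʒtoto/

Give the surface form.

/o/ harmonizes with /ø/ ([-back]) → [ø]
/o/ harmonizes with /ø/ ([-back]) → [ø]

[ødʒedʒtøtø]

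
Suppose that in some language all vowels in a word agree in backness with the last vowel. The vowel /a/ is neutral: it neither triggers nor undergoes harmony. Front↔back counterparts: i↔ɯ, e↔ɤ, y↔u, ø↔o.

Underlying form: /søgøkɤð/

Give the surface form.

[sogokɤð]

/ø/ harmonizes with /ɤ/ ([+back]) → [o]
/ø/ harmonizes with /ɤ/ ([+back]) → [o]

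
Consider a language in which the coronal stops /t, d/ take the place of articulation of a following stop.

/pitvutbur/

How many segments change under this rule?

/t/ before /b/ (labial) → [p]
1 segment changes.

1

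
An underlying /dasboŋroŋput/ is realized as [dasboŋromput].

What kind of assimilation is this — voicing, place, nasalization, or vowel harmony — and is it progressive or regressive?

/ŋ/→[m].
Each target copies a feature from the following segment, so the direction is regressive.

place assimilation, regressive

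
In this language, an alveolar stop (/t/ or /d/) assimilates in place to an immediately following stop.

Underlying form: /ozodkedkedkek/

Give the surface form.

[ozogkegkegkek]

/d/ before /k/ (velar) → [g]
/d/ before /k/ (velar) → [g]
/d/ before /k/ (velar) → [g]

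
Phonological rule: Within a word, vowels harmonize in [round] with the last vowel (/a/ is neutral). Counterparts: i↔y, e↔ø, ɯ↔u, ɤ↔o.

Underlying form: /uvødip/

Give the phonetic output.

/u/ harmonizes with /i/ ([-round]) → [ɯ]
/ø/ harmonizes with /i/ ([-round]) → [e]

[ɯvedip]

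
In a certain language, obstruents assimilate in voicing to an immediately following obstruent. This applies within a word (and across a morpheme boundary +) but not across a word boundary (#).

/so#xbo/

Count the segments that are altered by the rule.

/x/ before /b/ (voiced) → [ɣ]
1 segment changes.

1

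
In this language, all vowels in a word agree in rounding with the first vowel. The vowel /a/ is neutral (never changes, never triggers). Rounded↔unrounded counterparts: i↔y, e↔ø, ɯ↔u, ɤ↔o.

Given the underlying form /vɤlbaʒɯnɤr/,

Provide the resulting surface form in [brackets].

[vɤlbaʒɯnɤr]

no segment meets the rule's conditions; no change.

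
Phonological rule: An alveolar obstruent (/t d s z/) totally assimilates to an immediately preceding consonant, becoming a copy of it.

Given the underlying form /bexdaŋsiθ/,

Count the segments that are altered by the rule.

2

/d/ after /x/ → [x] (total assimilation)
/s/ after /ŋ/ → [ŋ] (total assimilation)
2 segments change.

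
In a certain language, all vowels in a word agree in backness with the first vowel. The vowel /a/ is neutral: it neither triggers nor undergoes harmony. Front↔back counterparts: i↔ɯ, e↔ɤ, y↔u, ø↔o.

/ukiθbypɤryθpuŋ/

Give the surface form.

[ukɯθbupɤruθpuŋ]

/i/ harmonizes with /u/ ([+back]) → [ɯ]
/y/ harmonizes with /u/ ([+back]) → [u]
/y/ harmonizes with /u/ ([+back]) → [u]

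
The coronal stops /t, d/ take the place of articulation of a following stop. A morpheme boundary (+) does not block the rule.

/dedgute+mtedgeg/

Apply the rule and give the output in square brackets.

/d/ before /g/ (velar) → [g]
/d/ before /g/ (velar) → [g]

[deggute+mteggeg]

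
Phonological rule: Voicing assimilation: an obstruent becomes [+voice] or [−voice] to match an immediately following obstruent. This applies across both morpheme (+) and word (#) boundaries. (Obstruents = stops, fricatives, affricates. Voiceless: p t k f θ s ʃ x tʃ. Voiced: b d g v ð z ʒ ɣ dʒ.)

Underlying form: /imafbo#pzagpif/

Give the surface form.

[imavbo#bzakpif]

/f/ before /b/ (voiced) → [v]
/p/ before /z/ (voiced) → [b]
/g/ before /p/ (voiceless) → [k]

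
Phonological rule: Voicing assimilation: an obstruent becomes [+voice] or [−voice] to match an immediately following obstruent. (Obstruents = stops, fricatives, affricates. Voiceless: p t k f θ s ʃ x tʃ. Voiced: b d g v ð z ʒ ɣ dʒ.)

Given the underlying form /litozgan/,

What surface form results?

[litozgan]

no segment meets the rule's conditions; no change.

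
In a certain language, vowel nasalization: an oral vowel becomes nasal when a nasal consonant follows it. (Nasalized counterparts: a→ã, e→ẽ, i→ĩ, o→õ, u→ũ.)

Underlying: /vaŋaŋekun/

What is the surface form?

[vãŋãŋekũn]

/a/ before nasal /ŋ/ → [ã]
/a/ before nasal /ŋ/ → [ã]
/u/ before nasal /n/ → [ũ]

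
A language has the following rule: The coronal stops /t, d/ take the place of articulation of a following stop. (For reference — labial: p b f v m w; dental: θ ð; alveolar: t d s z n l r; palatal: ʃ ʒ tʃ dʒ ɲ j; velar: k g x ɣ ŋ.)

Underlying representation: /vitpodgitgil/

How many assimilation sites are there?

/t/ before /p/ (labial) → [p]
/d/ before /g/ (velar) → [g]
/t/ before /g/ (velar) → [k]
3 segments change.

3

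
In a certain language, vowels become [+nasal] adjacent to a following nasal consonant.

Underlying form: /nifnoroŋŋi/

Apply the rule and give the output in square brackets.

[nifnorõŋŋi]

/o/ before nasal /ŋ/ → [õ]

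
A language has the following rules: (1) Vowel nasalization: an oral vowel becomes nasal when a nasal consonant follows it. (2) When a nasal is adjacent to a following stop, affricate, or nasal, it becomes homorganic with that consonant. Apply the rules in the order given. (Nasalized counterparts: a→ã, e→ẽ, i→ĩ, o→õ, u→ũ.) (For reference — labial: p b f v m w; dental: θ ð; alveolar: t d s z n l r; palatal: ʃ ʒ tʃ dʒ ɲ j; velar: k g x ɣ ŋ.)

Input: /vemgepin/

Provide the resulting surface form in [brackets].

[vẽŋgepĩn]

Rule 1: /e/ before nasal /m/ → [ẽ]
Rule 1: /i/ before nasal /n/ → [ĩ]
After rule 1: vẽmgepĩn
Rule 2: /m/ before /g/ (velar) → [ŋ]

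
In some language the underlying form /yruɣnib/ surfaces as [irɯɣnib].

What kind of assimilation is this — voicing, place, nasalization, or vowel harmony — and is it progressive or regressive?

vowel harmony, regressive

/y/→[i] /u/→[ɯ].
Vowels agree with the last vowel, so the harmony is regressive.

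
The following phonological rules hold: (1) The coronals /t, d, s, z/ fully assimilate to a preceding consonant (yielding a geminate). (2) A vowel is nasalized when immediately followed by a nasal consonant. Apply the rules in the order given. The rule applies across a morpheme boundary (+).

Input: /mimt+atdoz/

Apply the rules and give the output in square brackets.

[mĩmm+attoz]

Rule 1: /t/ after /m/ → [m] (total assimilation)
Rule 1: /d/ after /t/ → [t] (total assimilation)
After rule 1: mimm+attoz
Rule 2: /i/ before nasal /m/ → [ĩ]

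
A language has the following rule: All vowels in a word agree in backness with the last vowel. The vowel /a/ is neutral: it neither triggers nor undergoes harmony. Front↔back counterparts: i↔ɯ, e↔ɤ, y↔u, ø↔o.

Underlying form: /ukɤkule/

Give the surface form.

[ykekyle]

/u/ harmonizes with /e/ ([-back]) → [y]
/ɤ/ harmonizes with /e/ ([-back]) → [e]
/u/ harmonizes with /e/ ([-back]) → [y]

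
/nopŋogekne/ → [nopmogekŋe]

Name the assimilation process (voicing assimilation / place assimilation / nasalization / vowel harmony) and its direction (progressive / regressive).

/ŋ/→[m] /n/→[ŋ].
Each target copies a feature from the preceding segment, so the direction is progressive.

place assimilation, progressive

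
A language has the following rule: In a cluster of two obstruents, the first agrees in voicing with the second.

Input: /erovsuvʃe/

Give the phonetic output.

/v/ before /s/ (voiceless) → [f]
/v/ before /ʃ/ (voiceless) → [f]

[erofsufʃe]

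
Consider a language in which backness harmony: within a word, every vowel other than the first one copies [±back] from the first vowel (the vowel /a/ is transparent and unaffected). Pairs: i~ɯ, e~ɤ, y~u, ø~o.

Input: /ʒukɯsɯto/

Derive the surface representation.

no segment meets the rule's conditions; no change.

[ʒukɯsɯto]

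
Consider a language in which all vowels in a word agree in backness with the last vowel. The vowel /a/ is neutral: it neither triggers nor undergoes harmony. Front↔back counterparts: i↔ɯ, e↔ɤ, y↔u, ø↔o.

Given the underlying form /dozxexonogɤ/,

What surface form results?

/e/ harmonizes with /ɤ/ ([+back]) → [ɤ]

[dozxɤxonogɤ]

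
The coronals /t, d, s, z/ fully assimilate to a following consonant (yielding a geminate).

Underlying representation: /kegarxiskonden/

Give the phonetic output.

[kegarxikkonden]

/s/ before /k/ → [k] (total assimilation)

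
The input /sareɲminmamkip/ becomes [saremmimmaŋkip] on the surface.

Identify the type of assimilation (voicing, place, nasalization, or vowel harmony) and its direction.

/ɲ/→[m] /n/→[m] /m/→[ŋ].
Each target copies a feature from the following segment, so the direction is regressive.

place assimilation, regressive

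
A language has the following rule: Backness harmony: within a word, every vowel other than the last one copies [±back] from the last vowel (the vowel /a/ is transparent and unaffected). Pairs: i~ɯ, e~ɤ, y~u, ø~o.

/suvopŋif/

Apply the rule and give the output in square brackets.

/u/ harmonizes with /i/ ([-back]) → [y]
/o/ harmonizes with /i/ ([-back]) → [ø]

[syvøpŋif]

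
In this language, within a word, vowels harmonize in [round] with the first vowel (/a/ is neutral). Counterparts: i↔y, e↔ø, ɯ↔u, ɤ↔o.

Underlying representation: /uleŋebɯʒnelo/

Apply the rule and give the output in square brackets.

/e/ harmonizes with /u/ ([+round]) → [ø]
/e/ harmonizes with /u/ ([+round]) → [ø]
/ɯ/ harmonizes with /u/ ([+round]) → [u]
/e/ harmonizes with /u/ ([+round]) → [ø]

[uløŋøbuʒnølo]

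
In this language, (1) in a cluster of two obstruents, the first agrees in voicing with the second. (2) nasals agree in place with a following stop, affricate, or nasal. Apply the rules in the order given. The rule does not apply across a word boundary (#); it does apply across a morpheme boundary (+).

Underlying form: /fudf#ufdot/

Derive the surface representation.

[futf#uvdot]

Rule 1: /d/ before /f/ (voiceless) → [t]
Rule 1: /f/ before /d/ (voiced) → [v]
After rule 1: futf#uvdot
Rule 2: no segment meets the rule's conditions; no change.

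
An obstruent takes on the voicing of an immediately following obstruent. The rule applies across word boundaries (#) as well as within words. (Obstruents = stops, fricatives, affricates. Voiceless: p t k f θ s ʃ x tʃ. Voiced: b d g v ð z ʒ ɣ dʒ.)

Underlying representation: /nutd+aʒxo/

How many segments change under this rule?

2

/t/ before /d/ (voiced) → [d]
/ʒ/ before /x/ (voiceless) → [ʃ]
2 segments change.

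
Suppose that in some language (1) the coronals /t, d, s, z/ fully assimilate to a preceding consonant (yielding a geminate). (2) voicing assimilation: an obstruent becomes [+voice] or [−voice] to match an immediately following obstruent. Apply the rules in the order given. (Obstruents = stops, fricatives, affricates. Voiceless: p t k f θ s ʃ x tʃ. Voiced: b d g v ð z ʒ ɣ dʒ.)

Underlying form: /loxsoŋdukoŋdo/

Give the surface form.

Rule 1: /s/ after /x/ → [x] (total assimilation)
Rule 1: /d/ after /ŋ/ → [ŋ] (total assimilation)
Rule 1: /d/ after /ŋ/ → [ŋ] (total assimilation)
After rule 1: loxxoŋŋukoŋŋo
Rule 2: no segment meets the rule's conditions; no change.

[loxxoŋŋukoŋŋo]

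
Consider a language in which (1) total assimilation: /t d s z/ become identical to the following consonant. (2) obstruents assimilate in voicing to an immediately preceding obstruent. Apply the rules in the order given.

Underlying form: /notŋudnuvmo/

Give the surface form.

[noŋŋunnuvmo]

Rule 1: /t/ before /ŋ/ → [ŋ] (total assimilation)
Rule 1: /d/ before /n/ → [n] (total assimilation)
After rule 1: noŋŋunnuvmo
Rule 2: no segment meets the rule's conditions; no change.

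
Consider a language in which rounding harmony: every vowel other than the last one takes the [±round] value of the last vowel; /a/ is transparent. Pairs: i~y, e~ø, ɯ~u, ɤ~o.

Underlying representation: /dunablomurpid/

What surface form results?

/u/ harmonizes with /i/ ([-round]) → [ɯ]
/o/ harmonizes with /i/ ([-round]) → [ɤ]
/u/ harmonizes with /i/ ([-round]) → [ɯ]

[dɯnablɤmɯrpid]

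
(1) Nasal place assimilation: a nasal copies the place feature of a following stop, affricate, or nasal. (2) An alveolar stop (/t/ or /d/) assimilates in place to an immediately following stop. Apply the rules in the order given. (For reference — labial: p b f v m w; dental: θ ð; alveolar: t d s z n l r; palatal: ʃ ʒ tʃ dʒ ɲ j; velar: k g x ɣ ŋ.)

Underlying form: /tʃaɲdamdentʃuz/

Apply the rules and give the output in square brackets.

Rule 1: /ɲ/ before /d/ (alveolar) → [n]
Rule 1: /m/ before /d/ (alveolar) → [n]
Rule 1: /n/ before /tʃ/ (palatal) → [ɲ]
After rule 1: tʃandandeɲtʃuz
Rule 2: no segment meets the rule's conditions; no change.

[tʃandandeɲtʃuz]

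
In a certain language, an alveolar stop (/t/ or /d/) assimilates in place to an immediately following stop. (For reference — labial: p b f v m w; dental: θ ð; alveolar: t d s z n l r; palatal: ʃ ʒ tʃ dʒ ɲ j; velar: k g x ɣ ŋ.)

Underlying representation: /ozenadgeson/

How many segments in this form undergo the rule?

1

/d/ before /g/ (velar) → [g]
1 segment changes.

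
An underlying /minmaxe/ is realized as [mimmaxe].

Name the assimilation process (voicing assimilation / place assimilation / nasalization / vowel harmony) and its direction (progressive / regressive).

place assimilation, regressive

/n/→[m].
Each target copies a feature from the following segment, so the direction is regressive.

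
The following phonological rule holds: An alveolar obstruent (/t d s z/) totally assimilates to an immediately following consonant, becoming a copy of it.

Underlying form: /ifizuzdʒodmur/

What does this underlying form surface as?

/z/ before /dʒ/ → [dʒ] (total assimilation)
/d/ before /m/ → [m] (total assimilation)

[ifizudʒdʒommur]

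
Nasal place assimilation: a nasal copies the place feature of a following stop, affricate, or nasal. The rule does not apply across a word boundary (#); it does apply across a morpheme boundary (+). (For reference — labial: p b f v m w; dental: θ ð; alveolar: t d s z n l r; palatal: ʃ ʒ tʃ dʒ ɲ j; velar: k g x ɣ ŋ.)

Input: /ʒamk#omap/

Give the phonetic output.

[ʒaŋk#omap]

/m/ before /k/ (velar) → [ŋ]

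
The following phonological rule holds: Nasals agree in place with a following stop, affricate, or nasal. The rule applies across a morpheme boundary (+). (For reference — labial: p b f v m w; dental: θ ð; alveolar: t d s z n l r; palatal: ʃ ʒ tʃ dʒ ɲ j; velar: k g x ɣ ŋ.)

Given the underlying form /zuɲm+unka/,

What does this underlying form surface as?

/ɲ/ before /m/ (labial) → [m]
/n/ before /k/ (velar) → [ŋ]

[zumm+uŋka]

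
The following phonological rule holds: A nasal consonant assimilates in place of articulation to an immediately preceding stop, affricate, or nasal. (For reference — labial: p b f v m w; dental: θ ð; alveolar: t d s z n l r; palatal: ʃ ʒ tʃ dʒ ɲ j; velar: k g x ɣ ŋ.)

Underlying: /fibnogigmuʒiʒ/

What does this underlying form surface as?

/n/ after /b/ (labial) → [m]
/m/ after /g/ (velar) → [ŋ]

[fibmogigŋuʒiʒ]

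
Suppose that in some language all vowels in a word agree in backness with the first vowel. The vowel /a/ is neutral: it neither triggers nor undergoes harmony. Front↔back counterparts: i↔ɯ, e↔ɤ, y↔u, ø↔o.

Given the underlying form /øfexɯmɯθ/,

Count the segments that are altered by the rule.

/ɯ/ harmonizes with /ø/ ([-back]) → [i]
/ɯ/ harmonizes with /ø/ ([-back]) → [i]
2 segments change.

2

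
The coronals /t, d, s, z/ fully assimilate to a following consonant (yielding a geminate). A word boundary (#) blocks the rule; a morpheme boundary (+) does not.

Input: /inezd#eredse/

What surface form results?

/z/ before /d/ → [d] (total assimilation)
/d/ before /s/ → [s] (total assimilation)

[inedd#eresse]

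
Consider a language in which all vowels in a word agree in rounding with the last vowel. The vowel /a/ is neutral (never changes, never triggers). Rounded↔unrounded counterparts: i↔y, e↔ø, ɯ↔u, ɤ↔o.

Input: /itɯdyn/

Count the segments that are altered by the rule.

/i/ harmonizes with /y/ ([+round]) → [y]
/ɯ/ harmonizes with /y/ ([+round]) → [u]
2 segments change.

2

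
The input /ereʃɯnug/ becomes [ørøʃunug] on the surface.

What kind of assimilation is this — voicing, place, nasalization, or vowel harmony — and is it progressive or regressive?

/e/→[ø] /e/→[ø] /ɯ/→[u].
Vowels agree with the last vowel, so the harmony is regressive.

vowel harmony, regressive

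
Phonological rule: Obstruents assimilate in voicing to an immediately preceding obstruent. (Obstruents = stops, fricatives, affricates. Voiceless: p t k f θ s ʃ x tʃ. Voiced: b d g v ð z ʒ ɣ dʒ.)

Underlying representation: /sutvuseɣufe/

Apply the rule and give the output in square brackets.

[sutfuseɣufe]

/v/ after /t/ (voiceless) → [f]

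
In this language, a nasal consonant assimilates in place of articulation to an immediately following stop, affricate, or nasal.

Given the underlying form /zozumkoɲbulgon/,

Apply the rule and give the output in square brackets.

[zozuŋkombulgon]

/m/ before /k/ (velar) → [ŋ]
/ɲ/ before /b/ (labial) → [m]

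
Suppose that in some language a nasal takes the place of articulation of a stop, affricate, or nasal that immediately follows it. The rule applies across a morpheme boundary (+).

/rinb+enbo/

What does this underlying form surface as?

[rimb+embo]

/n/ before /b/ (labial) → [m]
/n/ before /b/ (labial) → [m]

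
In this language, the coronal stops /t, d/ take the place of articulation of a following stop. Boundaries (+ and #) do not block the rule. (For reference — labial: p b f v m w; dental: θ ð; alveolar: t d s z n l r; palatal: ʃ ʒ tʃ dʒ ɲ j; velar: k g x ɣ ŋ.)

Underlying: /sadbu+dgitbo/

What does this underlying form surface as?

/d/ before /b/ (labial) → [b]
/d/ before /g/ (velar) → [g]
/t/ before /b/ (labial) → [p]

[sabbu+ggipbo]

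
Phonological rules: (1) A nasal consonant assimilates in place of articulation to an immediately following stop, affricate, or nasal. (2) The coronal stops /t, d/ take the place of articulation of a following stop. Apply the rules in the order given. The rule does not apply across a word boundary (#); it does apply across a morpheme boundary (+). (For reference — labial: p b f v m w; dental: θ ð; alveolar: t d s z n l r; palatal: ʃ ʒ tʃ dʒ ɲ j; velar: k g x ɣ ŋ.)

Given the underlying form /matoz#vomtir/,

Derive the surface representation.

[matoz#vontir]

Rule 1: /m/ before /t/ (alveolar) → [n]
After rule 1: matoz#vontir
Rule 2: no segment meets the rule's conditions; no change.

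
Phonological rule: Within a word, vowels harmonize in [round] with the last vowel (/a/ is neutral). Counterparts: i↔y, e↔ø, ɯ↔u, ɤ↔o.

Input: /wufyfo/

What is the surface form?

[wufyfo]

no segment meets the rule's conditions; no change.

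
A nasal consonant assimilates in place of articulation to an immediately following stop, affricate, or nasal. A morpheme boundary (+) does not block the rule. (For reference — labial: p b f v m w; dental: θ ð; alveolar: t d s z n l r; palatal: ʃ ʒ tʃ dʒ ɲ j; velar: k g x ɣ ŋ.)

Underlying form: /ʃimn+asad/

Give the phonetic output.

/m/ before /n/ (alveolar) → [n]

[ʃinn+asad]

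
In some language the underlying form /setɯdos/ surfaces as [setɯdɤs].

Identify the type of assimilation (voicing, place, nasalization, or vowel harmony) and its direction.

vowel harmony, progressive

/o/→[ɤ].
Vowels agree with the first vowel, so the harmony is progressive.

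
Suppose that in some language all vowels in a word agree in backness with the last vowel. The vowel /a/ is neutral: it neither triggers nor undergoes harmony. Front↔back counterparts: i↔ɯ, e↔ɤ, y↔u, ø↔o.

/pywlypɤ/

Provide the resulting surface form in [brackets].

/y/ harmonizes with /ɤ/ ([+back]) → [u]
/y/ harmonizes with /ɤ/ ([+back]) → [u]

[puwlupɤ]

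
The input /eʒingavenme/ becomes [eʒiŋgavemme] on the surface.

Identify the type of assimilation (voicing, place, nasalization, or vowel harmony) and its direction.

place assimilation, regressive

/n/→[ŋ] /n/→[m].
Each target copies a feature from the following segment, so the direction is regressive.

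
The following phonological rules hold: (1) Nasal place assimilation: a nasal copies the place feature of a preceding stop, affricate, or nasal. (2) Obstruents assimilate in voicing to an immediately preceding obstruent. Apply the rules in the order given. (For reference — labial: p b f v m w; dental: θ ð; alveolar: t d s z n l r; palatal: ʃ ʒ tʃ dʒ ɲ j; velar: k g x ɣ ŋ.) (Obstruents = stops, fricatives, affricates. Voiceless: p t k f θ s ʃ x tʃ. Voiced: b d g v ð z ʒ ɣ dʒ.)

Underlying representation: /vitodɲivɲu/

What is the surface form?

Rule 1: /ɲ/ after /d/ (alveolar) → [n]
After rule 1: vitodnivɲu
Rule 2: no segment meets the rule's conditions; no change.

[vitodnivɲu]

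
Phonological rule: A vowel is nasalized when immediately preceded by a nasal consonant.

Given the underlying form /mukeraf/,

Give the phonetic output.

/u/ after nasal /m/ → [ũ]

[mũkeraf]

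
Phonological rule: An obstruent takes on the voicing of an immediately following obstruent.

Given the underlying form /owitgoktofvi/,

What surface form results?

[owidgoktovvi]

/t/ before /g/ (voiced) → [d]
/f/ before /v/ (voiced) → [v]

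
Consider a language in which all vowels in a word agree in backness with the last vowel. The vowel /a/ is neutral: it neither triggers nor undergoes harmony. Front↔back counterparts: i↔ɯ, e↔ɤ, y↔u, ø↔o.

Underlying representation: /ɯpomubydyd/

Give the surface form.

[ipømybydyd]

/ɯ/ harmonizes with /y/ ([-back]) → [i]
/o/ harmonizes with /y/ ([-back]) → [ø]
/u/ harmonizes with /y/ ([-back]) → [y]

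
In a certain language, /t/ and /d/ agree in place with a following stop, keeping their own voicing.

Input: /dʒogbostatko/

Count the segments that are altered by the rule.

1

/t/ before /k/ (velar) → [k]
1 segment changes.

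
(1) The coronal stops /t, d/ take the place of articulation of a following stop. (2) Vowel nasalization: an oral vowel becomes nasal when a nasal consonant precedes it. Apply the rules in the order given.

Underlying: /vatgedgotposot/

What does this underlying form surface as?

[vakgeggopposot]

Rule 1: /t/ before /g/ (velar) → [k]
Rule 1: /d/ before /g/ (velar) → [g]
Rule 1: /t/ before /p/ (labial) → [p]
After rule 1: vakgeggopposot
Rule 2: no segment meets the rule's conditions; no change.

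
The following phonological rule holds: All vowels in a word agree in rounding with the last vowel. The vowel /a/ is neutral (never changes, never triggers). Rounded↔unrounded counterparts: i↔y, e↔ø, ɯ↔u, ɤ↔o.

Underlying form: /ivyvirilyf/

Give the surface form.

/i/ harmonizes with /y/ ([+round]) → [y]
/i/ harmonizes with /y/ ([+round]) → [y]
/i/ harmonizes with /y/ ([+round]) → [y]

[yvyvyrylyf]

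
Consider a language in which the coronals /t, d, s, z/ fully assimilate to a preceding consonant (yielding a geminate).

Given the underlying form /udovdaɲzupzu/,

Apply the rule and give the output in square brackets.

/d/ after /v/ → [v] (total assimilation)
/z/ after /ɲ/ → [ɲ] (total assimilation)
/z/ after /p/ → [p] (total assimilation)

[udovvaɲɲuppu]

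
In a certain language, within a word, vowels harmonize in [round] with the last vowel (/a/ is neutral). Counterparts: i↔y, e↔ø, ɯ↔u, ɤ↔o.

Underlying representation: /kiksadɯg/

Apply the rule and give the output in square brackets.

[kiksadɯg]

no segment meets the rule's conditions; no change.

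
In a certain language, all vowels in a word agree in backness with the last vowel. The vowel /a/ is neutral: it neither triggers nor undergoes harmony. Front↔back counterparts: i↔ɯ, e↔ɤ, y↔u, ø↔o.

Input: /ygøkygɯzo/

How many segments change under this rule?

3

/y/ harmonizes with /o/ ([+back]) → [u]
/ø/ harmonizes with /o/ ([+back]) → [o]
/y/ harmonizes with /o/ ([+back]) → [u]
3 segments change.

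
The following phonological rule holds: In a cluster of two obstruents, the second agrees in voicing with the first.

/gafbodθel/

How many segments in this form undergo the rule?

2

/b/ after /f/ (voiceless) → [p]
/θ/ after /d/ (voiced) → [ð]
2 segments change.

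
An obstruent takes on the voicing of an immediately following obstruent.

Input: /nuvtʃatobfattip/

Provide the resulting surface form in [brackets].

[nuftʃatopfattip]

/v/ before /tʃ/ (voiceless) → [f]
/b/ before /f/ (voiceless) → [p]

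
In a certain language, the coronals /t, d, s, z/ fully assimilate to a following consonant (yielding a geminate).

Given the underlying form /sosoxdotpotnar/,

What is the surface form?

[sosoxdopponnar]

/t/ before /p/ → [p] (total assimilation)
/t/ before /n/ → [n] (total assimilation)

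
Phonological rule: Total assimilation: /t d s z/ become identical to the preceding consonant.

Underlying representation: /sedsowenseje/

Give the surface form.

/s/ after /d/ → [d] (total assimilation)
/s/ after /n/ → [n] (total assimilation)

[seddowenneje]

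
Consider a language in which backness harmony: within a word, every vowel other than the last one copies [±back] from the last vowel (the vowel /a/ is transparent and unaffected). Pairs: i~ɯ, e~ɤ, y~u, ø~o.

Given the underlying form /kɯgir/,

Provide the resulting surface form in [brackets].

[kigir]

/ɯ/ harmonizes with /i/ ([-back]) → [i]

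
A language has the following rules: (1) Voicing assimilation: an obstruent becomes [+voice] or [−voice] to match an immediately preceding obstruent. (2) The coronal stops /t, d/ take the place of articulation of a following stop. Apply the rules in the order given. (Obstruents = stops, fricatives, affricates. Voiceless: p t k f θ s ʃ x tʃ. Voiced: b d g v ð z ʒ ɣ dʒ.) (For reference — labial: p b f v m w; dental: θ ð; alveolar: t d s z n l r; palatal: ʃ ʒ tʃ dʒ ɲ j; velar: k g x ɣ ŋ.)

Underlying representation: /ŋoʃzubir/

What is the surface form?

Rule 1: /z/ after /ʃ/ (voiceless) → [s]
After rule 1: ŋoʃsubir
Rule 2: no segment meets the rule's conditions; no change.

[ŋoʃsubir]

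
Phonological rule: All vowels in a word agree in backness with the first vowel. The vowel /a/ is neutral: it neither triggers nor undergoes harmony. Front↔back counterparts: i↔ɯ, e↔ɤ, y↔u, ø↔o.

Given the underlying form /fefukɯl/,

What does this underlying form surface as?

/u/ harmonizes with /e/ ([-back]) → [y]
/ɯ/ harmonizes with /e/ ([-back]) → [i]

[fefykil]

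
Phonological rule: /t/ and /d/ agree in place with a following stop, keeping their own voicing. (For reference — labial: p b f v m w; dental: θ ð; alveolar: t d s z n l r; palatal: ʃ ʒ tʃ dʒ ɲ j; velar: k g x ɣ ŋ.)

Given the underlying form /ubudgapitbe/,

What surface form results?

/d/ before /g/ (velar) → [g]
/t/ before /b/ (labial) → [p]

[ubuggapipbe]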